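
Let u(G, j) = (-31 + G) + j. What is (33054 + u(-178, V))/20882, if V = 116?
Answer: 32961/20882 ≈ 1.5784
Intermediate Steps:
u(G, j) = -31 + G + j
(33054 + u(-178, V))/20882 = (33054 + (-31 - 178 + 116))/20882 = (33054 - 93)*(1/20882) = 32961*(1/20882) = 32961/20882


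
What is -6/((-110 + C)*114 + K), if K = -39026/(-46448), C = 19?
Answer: 139344/240906263 ≈ 0.00057842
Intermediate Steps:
K = 19513/23224 (K = -39026*(-1/46448) = 19513/23224 ≈ 0.84021)
-6/((-110 + C)*114 + K) = -6/((-110 + 19)*114 + 19513/23224) = -6/(-91*114 + 19513/23224) = -6/(-10374 + 19513/23224) = -6/(-240906263/23224) = -6*(-23224/240906263) = 139344/240906263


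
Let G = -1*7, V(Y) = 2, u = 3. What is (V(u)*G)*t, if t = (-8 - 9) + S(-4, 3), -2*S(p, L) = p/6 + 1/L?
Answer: 707/3 ≈ 235.67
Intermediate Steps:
S(p, L) = -1/(2*L) - p/12 (S(p, L) = -(p/6 + 1/L)/2 = -(1/L + p/6)/2 = -1/(2*L) - p/12)
t = -101/6 (t = (-8 - 9) + (1/12)*(-6 - 1*3*(-4))/3 = -17 + (1/12)*(⅓)*(-6 + 12) = -17 + (1/12)*(⅓)*6 = -17 + ⅙ = -101/6 ≈ -16.833)
G = -7
(V(u)*G)*t = (2*(-7))*(-101/6) = -14*(-101/6) = 707/3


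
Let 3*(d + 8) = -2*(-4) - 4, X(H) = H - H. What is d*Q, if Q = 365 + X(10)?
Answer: -7300/3 ≈ -2433.3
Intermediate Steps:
X(H) = 0
Q = 365 (Q = 365 + 0 = 365)
d = -20/3 (d = -8 + (-2*(-4) - 4)/3 = -8 + (8 - 4)/3 = -8 + (⅓)*4 = -8 + 4/3 = -20/3 ≈ -6.6667)
d*Q = -20/3*365 = -7300/3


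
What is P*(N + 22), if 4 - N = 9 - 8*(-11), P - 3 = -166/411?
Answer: -75757/411 ≈ -184.32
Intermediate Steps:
P = 1067/411 (P = 3 - 166/411 = 1067/411 ≈ 2.5961)
N = -93 (N = 4 - (9 - 8*(-11)) = 4 - (9 + 88) = 4 - 1*97 = 4 - 97 = -93)
P*(N + 22) = 1067*(-93 + 22)/411 = (1067/411)*(-71) = -75757/411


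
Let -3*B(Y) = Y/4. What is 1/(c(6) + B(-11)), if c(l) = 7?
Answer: 12/95 ≈ 0.12632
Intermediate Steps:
B(Y) = -Y/12 (B(Y) = -Y/(3*4) = -Y/12)
1/(c(6) + B(-11)) = 1/(7 - 1/12*(-11)) = 1/(7 + 11/12) = 1/(95/12) = 12/95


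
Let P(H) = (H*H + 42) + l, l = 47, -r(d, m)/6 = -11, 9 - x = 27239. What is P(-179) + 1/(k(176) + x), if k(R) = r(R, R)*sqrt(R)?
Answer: 11899445796245/370353122 - 66*sqrt(11)/185176561 ≈ 32130.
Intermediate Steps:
x = -27230 (x = 9 - 1*27239 = 9 - 27239 = -27230)
r(d, m) = 66 (r(d, m) = -6*(-11) = 66)
k(R) = 66*sqrt(R)
P(H) = 89 + H**2 (P(H) = (H*H + 42) + 47 = (H**2 + 42) + 47 = (42 + H**2) + 47 = 89 + H**2)
P(-179) + 1/(k(176) + x) = (89 + (-179)**2) + 1/(66*sqrt(176) - 27230) = (89 + 32041) + 1/(66*(4*sqrt(11)) - 27230) = 32130 + 1/(264*sqrt(11) - 27230) = 32130 + 1/(-27230 + 264*sqrt(11))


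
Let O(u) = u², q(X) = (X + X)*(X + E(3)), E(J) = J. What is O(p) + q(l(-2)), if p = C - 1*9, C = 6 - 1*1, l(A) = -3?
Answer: 16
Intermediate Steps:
C = 5 (C = 6 - 1 = 5)
p = -4 (p = 5 - 1*9 = 5 - 9 = -4)
q(X) = 2*X*(3 + X) (q(X) = (X + X)*(X + 3) = (2*X)*(3 + X) = 2*X*(3 + X))
O(p) + q(l(-2)) = (-4)² + 2*(-3)*(3 - 3) = 16 + 2*(-3)*0 = 16 + 0 = 16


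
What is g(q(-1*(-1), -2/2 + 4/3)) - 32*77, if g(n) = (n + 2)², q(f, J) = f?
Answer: -2455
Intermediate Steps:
g(n) = (2 + n)²
g(q(-1*(-1), -2/2 + 4/3)) - 32*77 = (2 - 1*(-1))² - 32*77 = (2 + 1)² - 2464 = 3² - 2464 = 9 - 2464 = -2455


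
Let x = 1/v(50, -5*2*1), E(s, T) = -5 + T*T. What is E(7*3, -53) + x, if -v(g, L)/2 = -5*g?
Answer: 1402001/500 ≈ 2804.0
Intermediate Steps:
v(g, L) = 10*g (v(g, L) = -(-10)*g = 10*g)
E(s, T) = -5 + T²
x = 1/500 (x = 1/(10*50) = 1/500 ≈ 0.0020000)
E(7*3, -53) + x = (-5 + (-53)²) + 1/500 = (-5 + 2809) + 1/500 = 2804 + 1/500 = 1402001/500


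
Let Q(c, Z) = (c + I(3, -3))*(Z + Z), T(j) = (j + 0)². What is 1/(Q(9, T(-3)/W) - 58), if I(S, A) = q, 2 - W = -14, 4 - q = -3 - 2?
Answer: -4/151 ≈ -0.026490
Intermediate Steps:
q = 9 (q = 4 - (-3 - 2) = 4 - 1*(-5) = 4 + 5 = 9)
T(j) = j²
W = 16 (W = 2 - 1*(-14) = 2 + 14 = 16)
I(S, A) = 9
Q(c, Z) = 2*Z*(9 + c) (Q(c, Z) = (c + 9)*(Z + Z) = (9 + c)*(2*Z) = 2*Z*(9 + c))
1/(Q(9, T(-3)/W) - 58) = 1/(2*((-3)²/16)*(9 + 9) - 58) = 1/(2*(9*(1/16))*18 - 58) = 1/(2*(9/16)*18 - 58) = 1/(81/4 - 58) = 1/(-151/4) = -4/151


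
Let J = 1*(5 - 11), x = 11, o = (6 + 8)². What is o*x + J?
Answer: 2150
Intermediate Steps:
o = 196 (o = 14² = 196)
J = -6 (J = 1*(-6) = -6)
o*x + J = 196*11 - 6 = 2156 - 6 = 2150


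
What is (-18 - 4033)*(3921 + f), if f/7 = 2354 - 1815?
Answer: -31168394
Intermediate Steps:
f = 3773 (f = 7*(2354 - 1815) = 7*539 = 3773)
(-18 - 4033)*(3921 + f) = (-18 - 4033)*(3921 + 3773) = -4051*7694 = -31168394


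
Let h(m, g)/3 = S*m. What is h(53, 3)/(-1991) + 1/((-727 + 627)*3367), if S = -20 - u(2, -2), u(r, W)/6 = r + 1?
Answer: 2034339409/670369700 ≈ 3.0347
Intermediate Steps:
u(r, W) = 6 + 6*r (u(r, W) = 6*(r + 1) = 6*(1 + r) = 6 + 6*r)
S = -38 (S = -20 - (6 + 6*2) = -20 - (6 + 12) = -20 - 1*18 = -20 - 18 = -38)
h(m, g) = -114*m (h(m, g) = 3*(-38*m) = -114*m)
h(53, 3)/(-1991) + 1/((-727 + 627)*3367) = -114*53/(-1991) + 1/((-727 + 627)*3367) = -6042*(-1/1991) + (1/3367)/(-100) = 6042/1991 - 1/100*1/3367 = 6042/1991 - 1/336700 = 2034339409/670369700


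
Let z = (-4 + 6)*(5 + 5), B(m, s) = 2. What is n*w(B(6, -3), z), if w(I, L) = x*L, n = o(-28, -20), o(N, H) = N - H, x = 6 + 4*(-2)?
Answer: 320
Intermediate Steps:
x = -2 (x = 6 - 8 = -2)
z = 20 (z = 2*10 = 20)
n = -8 (n = -28 - 1*(-20) = -28 + 20 = -8)
w(I, L) = -2*L
n*w(B(6, -3), z) = -(-16)*20 = -8*(-40) = 320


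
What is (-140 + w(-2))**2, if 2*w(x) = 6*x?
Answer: 21316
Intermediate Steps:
w(x) = 3*x (w(x) = (6*x)/2 = 3*x)
(-140 + w(-2))**2 = (-140 + 3*(-2))**2 = (-140 - 6)**2 = (-146)**2 = 21316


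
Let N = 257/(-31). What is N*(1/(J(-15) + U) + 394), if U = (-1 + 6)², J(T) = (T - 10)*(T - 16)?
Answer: -81006657/24800 ≈ -3266.4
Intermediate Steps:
N = -257/31 (N = 257*(-1/31) = -257/31 ≈ -8.2903)
J(T) = (-16 + T)*(-10 + T) (J(T) = (-10 + T)*(-16 + T) = (-16 + T)*(-10 + T))
U = 25 (U = 5² = 25)
N*(1/(J(-15) + U) + 394) = -257*(1/((160 + (-15)² - 26*(-15)) + 25) + 394)/31 = -257*(1/((160 + 225 + 390) + 25) + 394)/31 = -257*(1/(775 + 25) + 394)/31 = -257*(1/800 + 394)/31 = -257/31*315201/800 = -81006657/24800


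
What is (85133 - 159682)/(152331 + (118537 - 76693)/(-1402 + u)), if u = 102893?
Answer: -7566052559/15460267365 ≈ -0.48939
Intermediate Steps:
(85133 - 159682)/(152331 + (118537 - 76693)/(-1402 + u)) = (85133 - 159682)/(152331 + (118537 - 76693)/(-1402 + 102893)) = -74549/(152331 + 41844/101491) = -74549/15460267365/101491 = -74549*101491/15460267365 = -7566052559/15460267365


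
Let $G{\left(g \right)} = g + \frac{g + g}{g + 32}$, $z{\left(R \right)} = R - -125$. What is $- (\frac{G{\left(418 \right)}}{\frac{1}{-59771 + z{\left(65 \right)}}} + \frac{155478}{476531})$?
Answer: $\frac{2682153701614598}{107219475} \approx 2.5016 \cdot 10^{7}$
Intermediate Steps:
$z{\left(R \right)} = 125 + R$ ($z{\left(R \right)} = R + 125 = 125 + R$)
$G{\left(g \right)} = g + \frac{2 g}{32 + g}$
$- (\frac{G{\left(418 \right)}}{\frac{1}{-59771 + z{\left(65 \right)}}} + \frac{155478}{476531}) = - (\frac{418 \frac{1}{32 + 418} \left(34 + 418\right)}{\frac{1}{-59771 + \left(125 + 65\right)}} + \frac{155478}{476531}) = - (\frac{418 \cdot \frac{1}{450} \cdot 452}{\frac{1}{-59771 + 190}} + 155478 \cdot \frac{1}{476531}) = - (\frac{418 \cdot \frac{1}{450} \cdot 452}{\frac{1}{-59581}} + \frac{155478}{476531}) = - (\frac{94468}{225 \left(- \frac{1}{59581}\right)} + \frac{155478}{476531}) = - (\frac{94468}{225} \left(-59581\right) + \frac{155478}{476531}) = - (- \frac{5628497908}{225} + \frac{155478}{476531}) = \left(-1\right) \left(- \frac{2682153701614598}{107219475}\right) = \frac{2682153701614598}{107219475}$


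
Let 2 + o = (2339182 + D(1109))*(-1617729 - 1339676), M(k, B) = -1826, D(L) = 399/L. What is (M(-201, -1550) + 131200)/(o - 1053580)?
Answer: -143475766/7671962922292423 ≈ -1.8701e-8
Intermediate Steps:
o = -7671961753872203/1109 (o = -2 + (2339182 + 399/1109)*(-1617729 - 1339676) = -2 + (2339182 + 399*(1/1109))*(-2957405) = -2 + (2339182 + 399/1109)*(-2957405) = -2 + (2594153237/1109)*(-2957405) = -2 - 7671961753869985/1109 = -7671961753872203/1109 ≈ -6.9179e+12)
(M(-201, -1550) + 131200)/(o - 1053580) = (-1826 + 131200)/(-7671961753872203/1109 - 1053580) = 129374/(-7671962922292423/1109) = 129374*(-1109/7671962922292423) = -143475766/7671962922292423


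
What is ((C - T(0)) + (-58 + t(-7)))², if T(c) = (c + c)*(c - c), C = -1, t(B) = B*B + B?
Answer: 289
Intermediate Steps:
t(B) = B + B² (t(B) = B² + B = B + B²)
T(c) = 0 (T(c) = (2*c)*0 = 0)
((C - T(0)) + (-58 + t(-7)))² = ((-1 - 1*0) + (-58 - 7*(1 - 7)))² = ((-1 + 0) + (-58 - 7*(-6)))² = (-1 + (-58 + 42))² = (-1 - 16)² = (-17)² = 289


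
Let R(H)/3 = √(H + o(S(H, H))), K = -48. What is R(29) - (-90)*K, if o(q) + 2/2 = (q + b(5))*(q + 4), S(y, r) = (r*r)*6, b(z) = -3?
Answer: -4320 + 3*√25467178 ≈ 10820.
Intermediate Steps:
S(y, r) = 6*r² (S(y, r) = r²*6 = 6*r²)
o(q) = -1 + (-3 + q)*(4 + q) (o(q) = -1 + (q - 3)*(q + 4) = -1 + (-3 + q)*(4 + q))
R(H) = 3*√(-13 + H + 6*H² + 36*H⁴) (R(H) = 3*√(H + (-13 + 6*H² + (6*H²)²)) = 3*√(H + (-13 + 6*H² + 36*H⁴)) = 3*√(-13 + H + 6*H² + 36*H⁴))
R(29) - (-90)*K = 3*√(-13 + 29 + 6*29² + 36*29⁴) - (-90)*(-48) = 3*√(-13 + 29 + 6*841 + 36*707281) - 1*4320 = 3*√(-13 + 29 + 5046 + 25462116) - 4320 = 3*√25467178 - 4320 = -4320 + 3*√25467178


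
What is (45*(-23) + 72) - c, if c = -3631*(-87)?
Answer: -316860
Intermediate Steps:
c = 315897
(45*(-23) + 72) - c = (45*(-23) + 72) - 1*315897 = (-1035 + 72) - 315897 = -963 - 315897 = -316860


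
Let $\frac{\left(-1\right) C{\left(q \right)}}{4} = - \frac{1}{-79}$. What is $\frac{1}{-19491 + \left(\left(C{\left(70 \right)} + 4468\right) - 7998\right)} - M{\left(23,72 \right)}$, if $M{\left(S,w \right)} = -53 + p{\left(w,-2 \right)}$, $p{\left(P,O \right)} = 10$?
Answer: $\frac{78202430}{1818663} \approx 43.0$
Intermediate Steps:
$C{\left(q \right)} = - \frac{4}{79}$ ($C{\left(q \right)} = - 4 \left(- \frac{1}{-79}\right) = - 4 \left(\left(-1\right) \left(- \frac{1}{79}\right)\right) = \left(-4\right) \frac{1}{79} = - \frac{4}{79}$)
$M{\left(S,w \right)} = -43$ ($M{\left(S,w \right)} = -53 + 10 = -43$)
$\frac{1}{-19491 + \left(\left(C{\left(70 \right)} + 4468\right) - 7998\right)} - M{\left(23,72 \right)} = \frac{1}{-19491 + \left(\left(- \frac{4}{79} + 4468\right) - 7998\right)} - -43 = \frac{1}{-19491 + \left(\frac{352968}{79} - 7998\right)} + 43 = \frac{1}{-19491 - \frac{278874}{79}} + 43 = \frac{1}{- \frac{1818663}{79}} + 43 = - \frac{79}{1818663} + 43 = \frac{78202430}{1818663}$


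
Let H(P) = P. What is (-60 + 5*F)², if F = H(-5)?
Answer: 7225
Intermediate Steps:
F = -5
(-60 + 5*F)² = (-60 + 5*(-5))² = (-60 - 25)² = (-85)² = 7225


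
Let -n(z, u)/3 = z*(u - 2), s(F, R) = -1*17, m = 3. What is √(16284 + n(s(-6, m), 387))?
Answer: 3*√3991 ≈ 189.52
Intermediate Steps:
s(F, R) = -17
n(z, u) = -3*z*(-2 + u) (n(z, u) = -3*z*(u - 2) = -3*z*(-2 + u))
√(16284 + n(s(-6, m), 387)) = √(16284 + 3*(-17)*(2 - 1*387)) = √(16284 + 3*(-17)*(2 - 387)) = √(16284 + 3*(-17)*(-385)) = √(16284 + 19635) = √35919 = 3*√3991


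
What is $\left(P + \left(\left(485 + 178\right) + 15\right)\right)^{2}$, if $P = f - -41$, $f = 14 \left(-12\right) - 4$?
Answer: $299209$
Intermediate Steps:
$f = -172$ ($f = -168 - 4 = -172$)
$P = -131$ ($P = -172 - -41 = -172 + 41 = -131$)
$\left(P + \left(\left(485 + 178\right) + 15\right)\right)^{2} = \left(-131 + \left(\left(485 + 178\right) + 15\right)\right)^{2} = \left(-131 + \left(663 + 15\right)\right)^{2} = \left(-131 + 678\right)^{2} = 547^{2} = 299209$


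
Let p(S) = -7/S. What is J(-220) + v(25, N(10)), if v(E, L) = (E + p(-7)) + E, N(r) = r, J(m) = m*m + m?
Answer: 48231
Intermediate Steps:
J(m) = m + m² (J(m) = m² + m = m + m²)
v(E, L) = 1 + 2*E (v(E, L) = (E - 7/(-7)) + E = (E - 7*(-⅐)) + E = (E + 1) + E = (1 + E) + E = 1 + 2*E)
J(-220) + v(25, N(10)) = -220*(1 - 220) + (1 + 2*25) = -220*(-219) + (1 + 50) = 48180 + 51 = 48231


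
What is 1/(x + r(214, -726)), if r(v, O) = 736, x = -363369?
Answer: -1/362633 ≈ -2.7576e-6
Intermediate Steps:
1/(x + r(214, -726)) = 1/(-363369 + 736) = 1/(-362633) = -1/362633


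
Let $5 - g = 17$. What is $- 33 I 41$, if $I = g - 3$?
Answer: $20295$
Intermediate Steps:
$g = -12$ ($g = 5 - 17 = -12$)
$I = -15$ ($I = -12 - 3 = -15$)
$- 33 I 41 = \left(-33\right) \left(-15\right) 41 = 495 \cdot 41 = 20295$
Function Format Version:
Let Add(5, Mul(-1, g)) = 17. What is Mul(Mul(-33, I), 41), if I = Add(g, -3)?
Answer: 20295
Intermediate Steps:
g = -12 (g = Add(5, Mul(-1, 17)) = Add(5, -17) = -12)
I = -15 (I = Add(-12, -3) = -15)
Mul(Mul(-33, I), 41) = Mul(Mul(-33, -15), 41) = Mul(495, 41) = 20295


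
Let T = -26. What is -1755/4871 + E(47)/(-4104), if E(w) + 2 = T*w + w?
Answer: -1469353/19990584 ≈ -0.073502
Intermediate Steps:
E(w) = -2 - 25*w (E(w) = -2 + (-26*w + w) = -2 - 25*w)
-1755/4871 + E(47)/(-4104) = -1755/4871 + (-2 - 25*47)/(-4104) = -1755*1/4871 + (-2 - 1175)*(-1/4104) = -1755/4871 - 1177*(-1/4104) = -1755/4871 + 1177/4104 = -1469353/19990584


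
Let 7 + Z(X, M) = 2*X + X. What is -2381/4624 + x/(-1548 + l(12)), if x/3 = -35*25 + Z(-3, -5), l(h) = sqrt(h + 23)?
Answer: 789864071/651785168 + 2673*sqrt(35)/2396269 ≈ 1.2184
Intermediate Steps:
Z(X, M) = -7 + 3*X (Z(X, M) = -7 + (2*X + X) = -7 + 3*X)
l(h) = sqrt(23 + h)
x = -2673 (x = 3*(-35*25 + (-7 + 3*(-3))) = 3*(-875 + (-7 - 9)) = 3*(-875 - 16) = 3*(-891) = -2673)
-2381/4624 + x/(-1548 + l(12)) = -2381/4624 - 2673/(-1548 + sqrt(23 + 12)) = -2381*1/4624 - 2673/(-1548 + sqrt(35)) = -2381/4624 - 2673/(-1548 + sqrt(35))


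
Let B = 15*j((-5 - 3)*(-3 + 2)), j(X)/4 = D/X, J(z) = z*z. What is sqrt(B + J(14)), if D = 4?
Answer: sqrt(226) ≈ 15.033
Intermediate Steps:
J(z) = z**2
j(X) = 16/X (j(X) = 4*(4/X) = 16/X)
B = 30 (B = 15*(16/(((-5 - 3)*(-3 + 2)))) = 15*(16/((-8*(-1)))) = 15*(16/8) = 15*(16*(1/8)) = 15*2 = 30)
sqrt(B + J(14)) = sqrt(30 + 14**2) = sqrt(30 + 196) = sqrt(226)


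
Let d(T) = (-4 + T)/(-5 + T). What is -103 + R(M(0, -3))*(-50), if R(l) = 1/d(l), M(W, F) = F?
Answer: -1121/7 ≈ -160.14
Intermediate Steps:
d(T) = (-4 + T)/(-5 + T)
R(l) = (-5 + l)/(-4 + l) (R(l) = 1/((-4 + l)/(-5 + l)) = (-5 + l)/(-4 + l))
-103 + R(M(0, -3))*(-50) = -103 + ((-5 - 3)/(-4 - 3))*(-50) = -103 + (-8/(-7))*(-50) = -103 - ⅐*(-8)*(-50) = -103 + (8/7)*(-50) = -103 - 400/7 = -1121/7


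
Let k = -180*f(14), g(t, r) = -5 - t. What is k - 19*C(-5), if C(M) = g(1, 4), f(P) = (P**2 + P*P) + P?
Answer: -72966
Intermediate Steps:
f(P) = P + 2*P**2 (f(P) = (P**2 + P**2) + P = 2*P**2 + P = P + 2*P**2)
C(M) = -6 (C(M) = -5 - 1*1 = -5 - 1 = -6)
k = -73080 (k = -2520*(1 + 2*14) = -2520*(1 + 28) = -2520*29 = -180*406 = -73080)
k - 19*C(-5) = -73080 - 19*(-6) = -73080 + 114 = -72966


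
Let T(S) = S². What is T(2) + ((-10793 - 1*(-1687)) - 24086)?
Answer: -33188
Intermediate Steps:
T(2) + ((-10793 - 1*(-1687)) - 24086) = 2² + ((-10793 - 1*(-1687)) - 24086) = 4 + ((-10793 + 1687) - 24086) = 4 + (-9106 - 24086) = 4 - 33192 = -33188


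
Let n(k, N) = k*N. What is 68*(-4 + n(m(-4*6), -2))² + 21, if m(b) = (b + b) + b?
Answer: 1332821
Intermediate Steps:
m(b) = 3*b (m(b) = 2*b + b = 3*b)
n(k, N) = N*k
68*(-4 + n(m(-4*6), -2))² + 21 = 68*(-4 - 6*(-4*6))² + 21 = 68*(-4 - 6*(-24))² + 21 = 68*(-4 - 2*(-72))² + 21 = 68*(-4 + 144)² + 21 = 68*140² + 21 = 68*19600 + 21 = 1332800 + 21 = 1332821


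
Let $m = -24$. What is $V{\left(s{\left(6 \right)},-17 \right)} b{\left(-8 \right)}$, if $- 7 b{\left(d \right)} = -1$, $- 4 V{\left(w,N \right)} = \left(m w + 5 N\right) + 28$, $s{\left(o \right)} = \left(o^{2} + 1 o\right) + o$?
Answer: $\frac{1209}{28} \approx 43.179$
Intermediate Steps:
$s{\left(o \right)} = o^{2} + 2 o$ ($s{\left(o \right)} = \left(o^{2} + o\right) + o = \left(o + o^{2}\right) + o = o^{2} + 2 o$)
$V{\left(w,N \right)} = -7 + 6 w - \frac{5 N}{4}$ ($V{\left(w,N \right)} = - \frac{\left(- 24 w + 5 N\right) + 28}{4} = - \frac{28 - 24 w + 5 N}{4} = -7 + 6 w - \frac{5 N}{4}$)
$b{\left(d \right)} = \frac{1}{7}$ ($b{\left(d \right)} = \left(- \frac{1}{7}\right) \left(-1\right) = \frac{1}{7}$)
$V{\left(s{\left(6 \right)},-17 \right)} b{\left(-8 \right)} = \left(-7 + 6 \cdot 6 \left(2 + 6\right) - - \frac{85}{4}\right) \frac{1}{7} = \left(-7 + 6 \cdot 6 \cdot 8 + \frac{85}{4}\right) \frac{1}{7} = \left(-7 + 6 \cdot 48 + \frac{85}{4}\right) \frac{1}{7} = \left(-7 + 288 + \frac{85}{4}\right) \frac{1}{7} = \frac{1209}{4} \cdot \frac{1}{7} = \frac{1209}{28}$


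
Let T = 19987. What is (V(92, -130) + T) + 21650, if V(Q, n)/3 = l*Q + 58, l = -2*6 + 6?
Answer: 40155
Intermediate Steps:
l = -6 (l = -12 + 6 = -6)
V(Q, n) = 174 - 18*Q (V(Q, n) = 3*(-6*Q + 58) = 3*(58 - 6*Q) = 174 - 18*Q)
(V(92, -130) + T) + 21650 = ((174 - 18*92) + 19987) + 21650 = ((174 - 1656) + 19987) + 21650 = (-1482 + 19987) + 21650 = 18505 + 21650 = 40155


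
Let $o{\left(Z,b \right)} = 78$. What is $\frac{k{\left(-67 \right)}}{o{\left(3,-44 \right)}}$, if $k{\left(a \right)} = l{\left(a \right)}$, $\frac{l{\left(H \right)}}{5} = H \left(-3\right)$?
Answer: $\frac{335}{26} \approx 12.885$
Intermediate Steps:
$l{\left(H \right)} = - 15 H$ ($l{\left(H \right)} = 5 H \left(-3\right) = 5 \left(- 3 H\right) = - 15 H$)
$k{\left(a \right)} = - 15 a$
$\frac{k{\left(-67 \right)}}{o{\left(3,-44 \right)}} = \frac{\left(-15\right) \left(-67\right)}{78} = 1005 \cdot \frac{1}{78} = \frac{335}{26}$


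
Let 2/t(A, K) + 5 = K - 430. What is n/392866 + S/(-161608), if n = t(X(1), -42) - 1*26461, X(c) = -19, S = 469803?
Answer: -45039755584219/15142433813928 ≈ -2.9744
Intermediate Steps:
t(A, K) = 2/(-435 + K) (t(A, K) = 2/(-5 + (K - 430)) = 2/(-5 + (-430 + K)) = 2/(-435 + K))
n = -12621899/477 (n = 2/(-435 - 42) - 1*26461 = 2/(-477) - 26461 = 2*(-1/477) - 26461 = -2/477 - 26461 = -12621899/477 ≈ -26461.)
n/392866 + S/(-161608) = -12621899/477/392866 + 469803/(-161608) = -12621899/477*1/392866 + 469803*(-1/161608) = -12621899/187397082 - 469803/161608 = -45039755584219/15142433813928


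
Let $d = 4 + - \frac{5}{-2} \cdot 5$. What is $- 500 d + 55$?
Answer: $-8195$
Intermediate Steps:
$d = \frac{33}{2}$ ($d = 4 + \left(-5\right) \left(- \frac{1}{2}\right) 5 = 4 + \frac{5}{2} \cdot 5 = 4 + \frac{25}{2} = \frac{33}{2} \approx 16.5$)
$- 500 d + 55 = \left(-500\right) \frac{33}{2} + 55 = -8250 + 55 = -8195$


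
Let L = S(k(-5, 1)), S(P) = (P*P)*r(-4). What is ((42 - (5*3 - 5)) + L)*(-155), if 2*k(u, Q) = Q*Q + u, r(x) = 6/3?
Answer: -6200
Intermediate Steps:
r(x) = 2 (r(x) = 6*(⅓) = 2)
k(u, Q) = u/2 + Q²/2 (k(u, Q) = (Q*Q + u)/2 = (Q² + u)/2 = (u + Q²)/2 = u/2 + Q²/2)
S(P) = 2*P² (S(P) = (P*P)*2 = P²*2 = 2*P²)
L = 8 (L = 2*((½)*(-5) + (½)*1²)² = 2*(-5/2 + (½)*1)² = 2*(-5/2 + ½)² = 2*(-2)² = 2*4 = 8)
((42 - (5*3 - 5)) + L)*(-155) = ((42 - (5*3 - 5)) + 8)*(-155) = ((42 - (15 - 5)) + 8)*(-155) = ((42 - 1*10) + 8)*(-155) = ((42 - 10) + 8)*(-155) = (32 + 8)*(-155) = 40*(-155) = -6200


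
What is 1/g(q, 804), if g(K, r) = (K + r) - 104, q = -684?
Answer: 1/16 ≈ 0.062500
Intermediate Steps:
g(K, r) = -104 + K + r
1/g(q, 804) = 1/(-104 - 684 + 804) = 1/16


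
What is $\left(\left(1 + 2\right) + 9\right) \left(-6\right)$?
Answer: $-72$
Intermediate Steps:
$\left(\left(1 + 2\right) + 9\right) \left(-6\right) = \left(3 + 9\right) \left(-6\right) = 12 \left(-6\right) = -72$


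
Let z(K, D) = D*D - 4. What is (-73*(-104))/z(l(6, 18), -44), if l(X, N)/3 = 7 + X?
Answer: 1898/483 ≈ 3.9296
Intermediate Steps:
l(X, N) = 21 + 3*X (l(X, N) = 3*(7 + X) = 21 + 3*X)
z(K, D) = -4 + D² (z(K, D) = D² - 4 = -4 + D²)
(-73*(-104))/z(l(6, 18), -44) = (-73*(-104))/(-4 + (-44)²) = 7592/(-4 + 1936) = 7592/1932 = 7592*(1/1932) = 1898/483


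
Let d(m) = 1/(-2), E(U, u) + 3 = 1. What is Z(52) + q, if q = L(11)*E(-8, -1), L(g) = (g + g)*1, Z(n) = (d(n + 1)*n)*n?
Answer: -1396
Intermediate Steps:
E(U, u) = -2 (E(U, u) = -3 + 1 = -2)
d(m) = -½
Z(n) = -n²/2 (Z(n) = (-n/2)*n = -n²/2)
L(g) = 2*g (L(g) = (2*g)*1 = 2*g)
q = -44 (q = (2*11)*(-2) = 22*(-2) = -44)
Z(52) + q = -½*52² - 44 = -½*2704 - 44 = -1352 - 44 = -1396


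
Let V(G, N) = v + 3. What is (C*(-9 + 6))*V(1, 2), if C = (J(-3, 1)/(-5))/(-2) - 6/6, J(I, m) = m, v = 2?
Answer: 27/2 ≈ 13.500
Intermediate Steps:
V(G, N) = 5 (V(G, N) = 2 + 3 = 5)
C = -9/10 (C = (1/(-5))/(-2) - 6/6 = (1*(-⅕))*(-½) - 6*⅙ = -⅕*(-½) - 1 = ⅒ - 1 = -9/10 ≈ -0.90000)
(C*(-9 + 6))*V(1, 2) = -9*(-9 + 6)/10*5 = -9/10*(-3)*5 = (27/10)*5 = 27/2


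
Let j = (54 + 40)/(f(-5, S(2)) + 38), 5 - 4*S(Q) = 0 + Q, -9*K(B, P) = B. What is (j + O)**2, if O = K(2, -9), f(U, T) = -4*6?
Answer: 167281/3969 ≈ 42.147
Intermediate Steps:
K(B, P) = -B/9
S(Q) = 5/4 - Q/4 (S(Q) = 5/4 - (0 + Q)/4 = 5/4 - Q/4)
f(U, T) = -24
j = 47/7 (j = (54 + 40)/(-24 + 38) = 94/14 = 94*(1/14) = 47/7 ≈ 6.7143)
O = -2/9 (O = -1/9*2 = -2/9 ≈ -0.22222)
(j + O)**2 = (47/7 - 2/9)**2 = (409/63)**2 = 167281/3969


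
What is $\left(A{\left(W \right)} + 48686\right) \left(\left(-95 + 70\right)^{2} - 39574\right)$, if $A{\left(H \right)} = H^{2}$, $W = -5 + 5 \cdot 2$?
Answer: $-1897244739$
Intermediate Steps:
$W = 5$ ($W = -5 + 10 = 5$)
$\left(A{\left(W \right)} + 48686\right) \left(\left(-95 + 70\right)^{2} - 39574\right) = \left(5^{2} + 48686\right) \left(\left(-95 + 70\right)^{2} - 39574\right) = \left(25 + 48686\right) \left(\left(-25\right)^{2} - 39574\right) = 48711 \left(625 - 39574\right) = 48711 \left(-38949\right) = -1897244739$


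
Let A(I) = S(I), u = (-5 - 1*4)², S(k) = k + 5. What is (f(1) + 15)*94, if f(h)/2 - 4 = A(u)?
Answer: 18330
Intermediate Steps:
S(k) = 5 + k
u = 81 (u = (-5 - 4)² = (-9)² = 81)
A(I) = 5 + I
f(h) = 180 (f(h) = 8 + 2*(5 + 81) = 8 + 2*86 = 8 + 172 = 180)
(f(1) + 15)*94 = (180 + 15)*94 = 195*94 = 18330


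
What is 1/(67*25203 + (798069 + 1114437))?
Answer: 1/3601107 ≈ 2.7769e-7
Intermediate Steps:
1/(67*25203 + (798069 + 1114437)) = 1/(1688601 + 1912506) = 1/3601107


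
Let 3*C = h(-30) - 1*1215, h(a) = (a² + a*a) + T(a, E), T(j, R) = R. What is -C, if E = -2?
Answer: -583/3 ≈ -194.33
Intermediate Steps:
h(a) = -2 + 2*a² (h(a) = (a² + a*a) - 2 = (a² + a²) - 2 = 2*a² - 2 = -2 + 2*a²)
C = 583/3 (C = ((-2 + 2*(-30)²) - 1*1215)/3 = ((-2 + 2*900) - 1215)/3 = ((-2 + 1800) - 1215)/3 = (1798 - 1215)/3 = (⅓)*583 = 583/3 ≈ 194.33)
-C = -1*583/3 = -583/3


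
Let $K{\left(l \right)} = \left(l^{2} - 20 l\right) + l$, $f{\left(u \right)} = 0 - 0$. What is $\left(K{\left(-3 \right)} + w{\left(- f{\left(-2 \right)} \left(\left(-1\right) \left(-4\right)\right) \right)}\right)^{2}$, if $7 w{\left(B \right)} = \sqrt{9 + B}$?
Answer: $\frac{216225}{49} \approx 4412.8$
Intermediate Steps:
$f{\left(u \right)} = 0$ ($f{\left(u \right)} = 0 + 0 = 0$)
$w{\left(B \right)} = \frac{\sqrt{9 + B}}{7}$
$K{\left(l \right)} = l^{2} - 19 l$
$\left(K{\left(-3 \right)} + w{\left(- f{\left(-2 \right)} \left(\left(-1\right) \left(-4\right)\right) \right)}\right)^{2} = \left(- 3 \left(-19 - 3\right) + \frac{\sqrt{9 - 0 \left(\left(-1\right) \left(-4\right)\right)}}{7}\right)^{2} = \left(\left(-3\right) \left(-22\right) + \frac{\sqrt{9 - 0 \cdot 4}}{7}\right)^{2} = \left(66 + \frac{\sqrt{9 - 0}}{7}\right)^{2} = \left(66 + \frac{\sqrt{9 + 0}}{7}\right)^{2} = \left(66 + \frac{\sqrt{9}}{7}\right)^{2} = \left(66 + \frac{1}{7} \cdot 3\right)^{2} = \left(66 + \frac{3}{7}\right)^{2} = \left(\frac{465}{7}\right)^{2} = \frac{216225}{49}$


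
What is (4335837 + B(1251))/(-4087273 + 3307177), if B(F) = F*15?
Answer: -725767/130016 ≈ -5.5821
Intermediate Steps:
B(F) = 15*F
(4335837 + B(1251))/(-4087273 + 3307177) = (4335837 + 15*1251)/(-4087273 + 3307177) = (4335837 + 18765)/(-780096) = 4354602*(-1/780096) = -725767/130016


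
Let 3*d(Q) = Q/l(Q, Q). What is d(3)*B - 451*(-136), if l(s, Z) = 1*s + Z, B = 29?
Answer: 368045/6 ≈ 61341.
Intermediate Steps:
l(s, Z) = Z + s (l(s, Z) = s + Z = Z + s)
d(Q) = ⅙ (d(Q) = (Q/(Q + Q))/3 = (Q/((2*Q)))/3 = (Q*(1/(2*Q)))/3 = (⅓)*(½) = ⅙)
d(3)*B - 451*(-136) = (⅙)*29 - 451*(-136) = 29/6 + 61336 = 368045/6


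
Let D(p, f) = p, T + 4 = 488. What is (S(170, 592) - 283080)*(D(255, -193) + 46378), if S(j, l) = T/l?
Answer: -1953723064127/148 ≈ -1.3201e+10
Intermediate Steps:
T = 484 (T = -4 + 488 = 484)
S(j, l) = 484/l
(S(170, 592) - 283080)*(D(255, -193) + 46378) = (484/592 - 283080)*(255 + 46378) = (484*(1/592) - 283080)*46633 = (121/148 - 283080)*46633 = -41895719/148*46633 = -1953723064127/148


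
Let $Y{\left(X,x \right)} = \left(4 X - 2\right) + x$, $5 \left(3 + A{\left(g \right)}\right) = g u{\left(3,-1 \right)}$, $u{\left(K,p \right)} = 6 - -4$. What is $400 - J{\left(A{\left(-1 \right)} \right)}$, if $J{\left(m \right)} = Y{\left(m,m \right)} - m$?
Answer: $422$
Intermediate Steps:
$u{\left(K,p \right)} = 10$ ($u{\left(K,p \right)} = 6 + 4 = 10$)
$A{\left(g \right)} = -3 + 2 g$ ($A{\left(g \right)} = -3 + \frac{g 10}{5} = -3 + \frac{10 g}{5} = -3 + 2 g$)
$Y{\left(X,x \right)} = -2 + x + 4 X$ ($Y{\left(X,x \right)} = \left(-2 + 4 X\right) + x = -2 + x + 4 X$)
$J{\left(m \right)} = -2 + 4 m$ ($J{\left(m \right)} = \left(-2 + m + 4 m\right) - m = \left(-2 + 5 m\right) - m = -2 + 4 m$)
$400 - J{\left(A{\left(-1 \right)} \right)} = 400 - \left(-2 + 4 \left(-3 + 2 \left(-1\right)\right)\right) = 400 - \left(-2 + 4 \left(-3 - 2\right)\right) = 400 - \left(-2 + 4 \left(-5\right)\right) = 400 - \left(-2 - 20\right) = 400 - -22 = 400 + 22 = 422$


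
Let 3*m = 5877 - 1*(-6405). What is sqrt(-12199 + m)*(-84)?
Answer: -84*I*sqrt(8105) ≈ -7562.3*I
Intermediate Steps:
m = 4094 (m = (5877 - 1*(-6405))/3 = (5877 + 6405)/3 = (1/3)*12282 = 4094)
sqrt(-12199 + m)*(-84) = sqrt(-12199 + 4094)*(-84) = sqrt(-8105)*(-84) = (I*sqrt(8105))*(-84) = -84*I*sqrt(8105)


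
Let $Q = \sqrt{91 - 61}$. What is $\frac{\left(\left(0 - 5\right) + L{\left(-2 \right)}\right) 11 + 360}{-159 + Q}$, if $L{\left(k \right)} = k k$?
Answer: $- \frac{18497}{8417} - \frac{349 \sqrt{30}}{25251} \approx -2.2733$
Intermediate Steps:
$Q = \sqrt{30} \approx 5.4772$
$L{\left(k \right)} = k^{2}$
$\frac{\left(\left(0 - 5\right) + L{\left(-2 \right)}\right) 11 + 360}{-159 + Q} = \frac{\left(\left(0 - 5\right) + \left(-2\right)^{2}\right) 11 + 360}{-159 + \sqrt{30}} = \frac{\left(-5 + 4\right) 11 + 360}{-159 + \sqrt{30}} = \frac{\left(-1\right) 11 + 360}{-159 + \sqrt{30}} = \frac{-11 + 360}{-159 + \sqrt{30}} = \frac{349}{-159 + \sqrt{30}}$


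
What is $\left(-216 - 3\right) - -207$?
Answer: $-12$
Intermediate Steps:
$\left(-216 - 3\right) - -207 = -219 + 207 = -12$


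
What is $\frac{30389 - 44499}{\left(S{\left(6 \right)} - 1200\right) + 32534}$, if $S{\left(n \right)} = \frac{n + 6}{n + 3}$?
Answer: $- \frac{21165}{47003} \approx -0.45029$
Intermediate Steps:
$S{\left(n \right)} = \frac{6 + n}{3 + n}$
$\frac{30389 - 44499}{\left(S{\left(6 \right)} - 1200\right) + 32534} = \frac{30389 - 44499}{\left(\frac{6 + 6}{3 + 6} - 1200\right) + 32534} = - \frac{14110}{\left(\frac{1}{9} \cdot 12 - 1200\right) + 32534} = - \frac{14110}{\left(\frac{4}{3} - 1200\right) + 32534} = - \frac{14110}{- \frac{3596}{3} + 32534} = - \frac{14110}{\frac{94006}{3}} = \left(-14110\right) \frac{3}{94006} = - \frac{21165}{47003}$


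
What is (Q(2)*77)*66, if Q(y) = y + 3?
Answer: 25410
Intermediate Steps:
Q(y) = 3 + y
(Q(2)*77)*66 = ((3 + 2)*77)*66 = (5*77)*66 = 385*66 = 25410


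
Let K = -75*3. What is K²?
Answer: 50625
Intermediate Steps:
K = -225
K² = (-225)² = 50625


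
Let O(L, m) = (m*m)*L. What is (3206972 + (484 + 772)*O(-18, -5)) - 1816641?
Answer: 825131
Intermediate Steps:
O(L, m) = L*m**2 (O(L, m) = m**2*L = L*m**2)
(3206972 + (484 + 772)*O(-18, -5)) - 1816641 = (3206972 + (484 + 772)*(-18*(-5)**2)) - 1816641 = (3206972 + 1256*(-18*25)) - 1816641 = (3206972 + 1256*(-450)) - 1816641 = (3206972 - 565200) - 1816641 = 2641772 - 1816641 = 825131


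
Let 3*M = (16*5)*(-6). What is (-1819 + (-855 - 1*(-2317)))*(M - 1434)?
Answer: 569058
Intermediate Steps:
M = -160 (M = ((16*5)*(-6))/3 = (80*(-6))/3 = (1/3)*(-480) = -160)
(-1819 + (-855 - 1*(-2317)))*(M - 1434) = (-1819 + (-855 - 1*(-2317)))*(-160 - 1434) = (-1819 + (-855 + 2317))*(-1594) = (-1819 + 1462)*(-1594) = -357*(-1594) = 569058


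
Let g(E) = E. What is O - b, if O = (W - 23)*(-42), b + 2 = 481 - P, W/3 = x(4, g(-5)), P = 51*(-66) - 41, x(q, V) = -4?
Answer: -2416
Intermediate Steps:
P = -3407 (P = -3366 - 41 = -3407)
W = -12 (W = 3*(-4) = -12)
b = 3886 (b = -2 + (481 - 1*(-3407)) = -2 + (481 + 3407) = -2 + 3888 = 3886)
O = 1470 (O = (-12 - 23)*(-42) = -35*(-42) = 1470)
O - b = 1470 - 1*3886 = 1470 - 3886 = -2416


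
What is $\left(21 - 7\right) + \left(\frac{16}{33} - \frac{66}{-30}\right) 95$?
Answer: $\frac{8879}{33} \approx 269.06$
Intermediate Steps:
$\left(21 - 7\right) + \left(\frac{16}{33} - \frac{66}{-30}\right) 95 = \left(21 - 7\right) + \left(16 \cdot \frac{1}{33} - - \frac{11}{5}\right) 95 = 14 + \left(\frac{16}{33} + \frac{11}{5}\right) 95 = 14 + \frac{443}{165} \cdot 95 = 14 + \frac{8417}{33} = \frac{8879}{33}$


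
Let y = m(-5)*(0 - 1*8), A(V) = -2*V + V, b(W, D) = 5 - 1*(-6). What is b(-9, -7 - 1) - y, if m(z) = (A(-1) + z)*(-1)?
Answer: 43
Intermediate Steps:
b(W, D) = 11 (b(W, D) = 5 + 6 = 11)
A(V) = -V
m(z) = -1 - z (m(z) = (-1*(-1) + z)*(-1) = (1 + z)*(-1) = -1 - z)
y = -32 (y = (-1 - 1*(-5))*(0 - 1*8) = (-1 + 5)*(0 - 8) = 4*(-8) = -32)
b(-9, -7 - 1) - y = 11 - 1*(-32) = 11 + 32 = 43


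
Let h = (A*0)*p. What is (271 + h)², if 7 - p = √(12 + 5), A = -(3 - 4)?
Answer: 73441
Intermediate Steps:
A = 1 (A = -1*(-1) = 1)
p = 7 - √17 (p = 7 - √(12 + 5) = 7 - √17 ≈ 2.8769)
h = 0 (h = (1*0)*(7 - √17) = 0*(7 - √17) = 0)
(271 + h)² = (271 + 0)² = 271² = 73441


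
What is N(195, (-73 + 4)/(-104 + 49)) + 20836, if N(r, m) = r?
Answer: 21031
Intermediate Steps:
N(195, (-73 + 4)/(-104 + 49)) + 20836 = 195 + 20836 = 21031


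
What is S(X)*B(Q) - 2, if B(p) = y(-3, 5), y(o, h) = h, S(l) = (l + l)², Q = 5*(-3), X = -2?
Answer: 78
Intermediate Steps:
Q = -15
S(l) = 4*l² (S(l) = (2*l)² = 4*l²)
B(p) = 5
S(X)*B(Q) - 2 = (4*(-2)²)*5 - 2 = (4*4)*5 - 2 = 16*5 - 2 = 80 - 2 = 78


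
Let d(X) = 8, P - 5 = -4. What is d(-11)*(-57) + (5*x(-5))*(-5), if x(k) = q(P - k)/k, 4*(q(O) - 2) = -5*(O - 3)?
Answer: -1859/4 ≈ -464.75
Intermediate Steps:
P = 1 (P = 5 - 4 = 1)
q(O) = 23/4 - 5*O/4 (q(O) = 2 + (-5*(O - 3))/4 = 2 + (-5*(-3 + O))/4 = 2 + (15 - 5*O)/4 = 2 + (15/4 - 5*O/4) = 23/4 - 5*O/4)
x(k) = (9/2 + 5*k/4)/k (x(k) = (23/4 - 5*(1 - k)/4)/k = (23/4 + (-5/4 + 5*k/4))/k = (9/2 + 5*k/4)/k)
d(-11)*(-57) + (5*x(-5))*(-5) = 8*(-57) + (5*((¼)*(18 + 5*(-5))/(-5)))*(-5) = -456 + (5*((¼)*(-⅕)*(18 - 25)))*(-5) = -456 + (5*((¼)*(-⅕)*(-7)))*(-5) = -456 + (5*(7/20))*(-5) = -456 + (7/4)*(-5) = -456 - 35/4 = -1859/4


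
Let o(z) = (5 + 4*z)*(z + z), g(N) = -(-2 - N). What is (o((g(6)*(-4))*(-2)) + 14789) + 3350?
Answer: 51547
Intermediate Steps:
g(N) = 2 + N
o(z) = 2*z*(5 + 4*z) (o(z) = (5 + 4*z)*(2*z) = 2*z*(5 + 4*z))
(o((g(6)*(-4))*(-2)) + 14789) + 3350 = (2*(((2 + 6)*(-4))*(-2))*(5 + 4*(((2 + 6)*(-4))*(-2))) + 14789) + 3350 = (2*((8*(-4))*(-2))*(5 + 4*((8*(-4))*(-2))) + 14789) + 3350 = (2*(-32*(-2))*(5 + 4*(-32*(-2))) + 14789) + 3350 = (2*64*(5 + 4*64) + 14789) + 3350 = (2*64*(5 + 256) + 14789) + 3350 = (2*64*261 + 14789) + 3350 = (33408 + 14789) + 3350 = 48197 + 3350 = 51547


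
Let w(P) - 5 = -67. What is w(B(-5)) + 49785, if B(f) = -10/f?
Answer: 49723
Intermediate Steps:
w(P) = -62 (w(P) = 5 - 67 = -62)
w(B(-5)) + 49785 = -62 + 49785 = 49723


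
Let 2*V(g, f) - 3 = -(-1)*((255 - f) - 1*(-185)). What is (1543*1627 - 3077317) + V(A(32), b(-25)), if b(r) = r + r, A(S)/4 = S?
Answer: -1133219/2 ≈ -5.6661e+5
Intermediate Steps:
A(S) = 4*S
b(r) = 2*r
V(g, f) = 443/2 - f/2 (V(g, f) = 3/2 + (-(-1)*((255 - f) - 1*(-185)))/2 = 3/2 + (-(-1)*((255 - f) + 185))/2 = 3/2 + (-(-1)*(440 - f))/2 = 3/2 + (-(-440 + f))/2 = 3/2 + (440 - f)/2 = 3/2 + (220 - f/2) = 443/2 - f/2)
(1543*1627 - 3077317) + V(A(32), b(-25)) = (1543*1627 - 3077317) + (443/2 - (-25)) = (2510461 - 3077317) + (443/2 - 1/2*(-50)) = -566856 + (443/2 + 25) = -566856 + 493/2 = -1133219/2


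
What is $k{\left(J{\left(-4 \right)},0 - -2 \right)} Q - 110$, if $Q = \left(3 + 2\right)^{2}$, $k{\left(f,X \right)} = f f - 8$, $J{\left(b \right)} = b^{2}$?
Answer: $6090$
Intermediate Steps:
$k{\left(f,X \right)} = -8 + f^{2}$ ($k{\left(f,X \right)} = f^{2} - 8 = -8 + f^{2}$)
$Q = 25$ ($Q = 5^{2} = 25$)
$k{\left(J{\left(-4 \right)},0 - -2 \right)} Q - 110 = \left(-8 + \left(\left(-4\right)^{2}\right)^{2}\right) 25 - 110 = \left(-8 + 16^{2}\right) 25 - 110 = \left(-8 + 256\right) 25 - 110 = 248 \cdot 25 - 110 = 6200 - 110 = 6090$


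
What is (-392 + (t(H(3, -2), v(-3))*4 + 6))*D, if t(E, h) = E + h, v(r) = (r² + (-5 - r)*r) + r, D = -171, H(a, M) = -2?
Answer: 59166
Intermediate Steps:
v(r) = r + r² + r*(-5 - r) (v(r) = (r² + r*(-5 - r)) + r = r + r² + r*(-5 - r))
(-392 + (t(H(3, -2), v(-3))*4 + 6))*D = (-392 + ((-2 - 4*(-3))*4 + 6))*(-171) = (-392 + ((-2 + 12)*4 + 6))*(-171) = (-392 + (10*4 + 6))*(-171) = (-392 + (40 + 6))*(-171) = (-392 + 46)*(-171) = -346*(-171) = 59166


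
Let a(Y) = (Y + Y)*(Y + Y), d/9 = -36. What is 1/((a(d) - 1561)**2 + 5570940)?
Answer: 1/175016436589 ≈ 5.7137e-12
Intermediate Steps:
d = -324 (d = 9*(-36) = -324)
a(Y) = 4*Y**2 (a(Y) = (2*Y)*(2*Y) = 4*Y**2)
1/((a(d) - 1561)**2 + 5570940) = 1/((4*(-324)**2 - 1561)**2 + 5570940) = 1/((4*104976 - 1561)**2 + 5570940) = 1/((419904 - 1561)**2 + 5570940) = 1/(418343**2 + 5570940) = 1/(175010865649 + 5570940) = 1/175016436589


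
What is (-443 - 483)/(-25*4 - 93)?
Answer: 926/193 ≈ 4.7979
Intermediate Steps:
(-443 - 483)/(-25*4 - 93) = -926/(-100 - 93) = -926/(-193) = -926*(-1/193) = 926/193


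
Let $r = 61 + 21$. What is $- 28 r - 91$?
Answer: $-2387$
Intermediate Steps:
$r = 82$
$- 28 r - 91 = \left(-28\right) 82 - 91 = -2296 - 91 = -2387$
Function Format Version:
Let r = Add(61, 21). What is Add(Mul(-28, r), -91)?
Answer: -2387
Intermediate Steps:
r = 82
Add(Mul(-28, r), -91) = Add(Mul(-28, 82), -91) = Add(-2296, -91) = -2387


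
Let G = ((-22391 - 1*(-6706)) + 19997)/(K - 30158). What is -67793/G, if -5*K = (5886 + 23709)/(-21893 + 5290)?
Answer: 3085859428865/6508376 ≈ 4.7414e+5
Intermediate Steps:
K = 5919/16603 (K = -(5886 + 23709)/(5*(-21893 + 5290)) = -5919/(-16603) = -5919*(-1)/16603 = -⅕*(-29595/16603) = 5919/16603 ≈ 0.35650)
G = -71592136/500707355 (G = ((-22391 - 1*(-6706)) + 19997)/(5919/16603 - 30158) = ((-22391 + 6706) + 19997)/(-500707355/16603) = (-15685 + 19997)*(-16603/500707355) = 4312*(-16603/500707355) = -71592136/500707355 ≈ -0.14298)
-67793/G = -67793/(-71592136/500707355) = -67793*(-500707355/71592136) = 3085859428865/6508376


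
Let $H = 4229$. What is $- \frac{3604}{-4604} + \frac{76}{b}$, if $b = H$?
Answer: $\frac{3897805}{4867579} \approx 0.80077$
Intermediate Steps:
$b = 4229$
$- \frac{3604}{-4604} + \frac{76}{b} = - \frac{3604}{-4604} + \frac{76}{4229} = \left(-3604\right) \left(- \frac{1}{4604}\right) + 76 \cdot \frac{1}{4229} = \frac{901}{1151} + \frac{76}{4229} = \frac{3897805}{4867579}$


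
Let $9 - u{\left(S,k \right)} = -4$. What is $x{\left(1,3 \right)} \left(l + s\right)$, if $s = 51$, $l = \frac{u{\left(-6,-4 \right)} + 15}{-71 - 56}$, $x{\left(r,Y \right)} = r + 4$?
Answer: $\frac{32245}{127} \approx 253.9$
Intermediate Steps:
$x{\left(r,Y \right)} = 4 + r$
$u{\left(S,k \right)} = 13$ ($u{\left(S,k \right)} = 9 - -4 = 9 + 4 = 13$)
$l = - \frac{28}{127}$ ($l = \frac{13 + 15}{-71 - 56} = \frac{28}{-127} = 28 \left(- \frac{1}{127}\right) = - \frac{28}{127} \approx -0.22047$)
$x{\left(1,3 \right)} \left(l + s\right) = \left(4 + 1\right) \left(- \frac{28}{127} + 51\right) = 5 \cdot \frac{6449}{127} = \frac{32245}{127}$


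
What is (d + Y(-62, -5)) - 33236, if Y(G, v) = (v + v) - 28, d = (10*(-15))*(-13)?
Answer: -31324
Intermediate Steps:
d = 1950 (d = -150*(-13) = 1950)
Y(G, v) = -28 + 2*v (Y(G, v) = 2*v - 28 = -28 + 2*v)
(d + Y(-62, -5)) - 33236 = (1950 + (-28 + 2*(-5))) - 33236 = (1950 + (-28 - 10)) - 33236 = (1950 - 38) - 33236 = 1912 - 33236 = -31324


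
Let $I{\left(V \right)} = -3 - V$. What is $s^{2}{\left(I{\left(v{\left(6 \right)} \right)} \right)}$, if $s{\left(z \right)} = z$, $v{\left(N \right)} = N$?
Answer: $81$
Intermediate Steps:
$s^{2}{\left(I{\left(v{\left(6 \right)} \right)} \right)} = \left(-3 - 6\right)^{2} = \left(-9\right)^{2} = 81$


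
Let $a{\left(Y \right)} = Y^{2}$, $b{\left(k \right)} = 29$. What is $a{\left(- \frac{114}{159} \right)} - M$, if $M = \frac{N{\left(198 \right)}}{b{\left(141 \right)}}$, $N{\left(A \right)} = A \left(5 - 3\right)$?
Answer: $- \frac{1070488}{81461} \approx -13.141$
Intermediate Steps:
$N{\left(A \right)} = 2 A$ ($N{\left(A \right)} = A 2 = 2 A$)
$M = \frac{396}{29}$ ($M = \frac{2 \cdot 198}{29} = 396 \cdot \frac{1}{29} = \frac{396}{29} \approx 13.655$)
$a{\left(- \frac{114}{159} \right)} - M = \left(- \frac{114}{159}\right)^{2} - \frac{396}{29} = \left(\left(-114\right) \frac{1}{159}\right)^{2} - \frac{396}{29} = \left(- \frac{38}{53}\right)^{2} - \frac{396}{29} = \frac{1444}{2809} - \frac{396}{29} = - \frac{1070488}{81461}$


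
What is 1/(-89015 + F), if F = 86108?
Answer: -1/2907 ≈ -0.00034400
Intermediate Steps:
1/(-89015 + F) = 1/(-89015 + 86108) = 1/(-2907) = -1/2907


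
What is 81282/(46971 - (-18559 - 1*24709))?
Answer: 81282/90239 ≈ 0.90074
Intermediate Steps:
81282/(46971 - (-18559 - 1*24709)) = 81282/(46971 - (-18559 - 24709)) = 81282/(46971 - 1*(-43268)) = 81282/(46971 + 43268) = 81282/90239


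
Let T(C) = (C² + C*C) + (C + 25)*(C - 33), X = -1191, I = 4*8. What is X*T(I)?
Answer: -2371281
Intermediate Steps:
I = 32
T(C) = 2*C² + (-33 + C)*(25 + C) (T(C) = (C² + C²) + (25 + C)*(-33 + C) = 2*C² + (-33 + C)*(25 + C))
X*T(I) = -1191*(-825 - 8*32 + 3*32²) = -1191*(-825 - 256 + 3*1024) = -1191*(-825 - 256 + 3072) = -1191*1991 = -2371281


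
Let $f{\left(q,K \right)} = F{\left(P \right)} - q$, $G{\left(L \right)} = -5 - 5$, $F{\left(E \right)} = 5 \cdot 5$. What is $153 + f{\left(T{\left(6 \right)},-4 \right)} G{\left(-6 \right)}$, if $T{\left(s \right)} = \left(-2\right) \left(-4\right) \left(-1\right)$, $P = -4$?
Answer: $-177$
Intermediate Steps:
$F{\left(E \right)} = 25$
$G{\left(L \right)} = -10$ ($G{\left(L \right)} = -5 - 5 = -10$)
$T{\left(s \right)} = -8$ ($T{\left(s \right)} = 8 \left(-1\right) = -8$)
$f{\left(q,K \right)} = 25 - q$
$153 + f{\left(T{\left(6 \right)},-4 \right)} G{\left(-6 \right)} = 153 + \left(25 - -8\right) \left(-10\right) = 153 + \left(25 + 8\right) \left(-10\right) = 153 + 33 \left(-10\right) = 153 - 330 = -177$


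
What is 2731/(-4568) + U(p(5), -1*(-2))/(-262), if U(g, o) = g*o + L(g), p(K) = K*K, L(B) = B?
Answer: -529061/598408 ≈ -0.88411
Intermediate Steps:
p(K) = K²
U(g, o) = g + g*o (U(g, o) = g*o + g = g + g*o)
2731/(-4568) + U(p(5), -1*(-2))/(-262) = 2731/(-4568) + (5²*(1 - 1*(-2)))/(-262) = 2731*(-1/4568) + (25*(1 + 2))*(-1/262) = -2731/4568 + (25*3)*(-1/262) = -2731/4568 + 75*(-1/262) = -2731/4568 - 75/262 = -529061/598408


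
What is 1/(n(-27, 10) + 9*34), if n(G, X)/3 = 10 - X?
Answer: 1/306 ≈ 0.0032680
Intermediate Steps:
n(G, X) = 30 - 3*X (n(G, X) = 3*(10 - X) = 30 - 3*X)
1/(n(-27, 10) + 9*34) = 1/((30 - 3*10) + 9*34) = 1/((30 - 30) + 306) = 1/(0 + 306) = 1/306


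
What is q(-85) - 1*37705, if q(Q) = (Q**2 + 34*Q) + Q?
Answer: -33455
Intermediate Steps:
q(Q) = Q**2 + 35*Q
q(-85) - 1*37705 = -85*(35 - 85) - 1*37705 = -85*(-50) - 37705 = 4250 - 37705 = -33455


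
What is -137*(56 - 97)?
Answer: 5617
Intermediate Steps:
-137*(56 - 97) = -137*(-41) = 5617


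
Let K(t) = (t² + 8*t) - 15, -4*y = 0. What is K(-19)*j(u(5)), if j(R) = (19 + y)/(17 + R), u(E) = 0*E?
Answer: 3686/17 ≈ 216.82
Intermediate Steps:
y = 0 (y = -¼*0 = 0)
K(t) = -15 + t² + 8*t
u(E) = 0
j(R) = 19/(17 + R) (j(R) = (19 + 0)/(17 + R) = 19/(17 + R))
K(-19)*j(u(5)) = (-15 + (-19)² + 8*(-19))*(19/(17 + 0)) = (-15 + 361 - 152)*(19/17) = 194*(19*(1/17)) = 194*(19/17) = 3686/17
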